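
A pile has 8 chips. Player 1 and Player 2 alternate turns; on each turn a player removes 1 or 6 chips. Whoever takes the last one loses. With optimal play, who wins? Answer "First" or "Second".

Positions where the player to move wins (W) vs loses (L):
i:   0  1  2  3  4  5  6  7  8
     W  L  W  L  W  L  W  W  L
Position 8 is L, so the second player wins.

Second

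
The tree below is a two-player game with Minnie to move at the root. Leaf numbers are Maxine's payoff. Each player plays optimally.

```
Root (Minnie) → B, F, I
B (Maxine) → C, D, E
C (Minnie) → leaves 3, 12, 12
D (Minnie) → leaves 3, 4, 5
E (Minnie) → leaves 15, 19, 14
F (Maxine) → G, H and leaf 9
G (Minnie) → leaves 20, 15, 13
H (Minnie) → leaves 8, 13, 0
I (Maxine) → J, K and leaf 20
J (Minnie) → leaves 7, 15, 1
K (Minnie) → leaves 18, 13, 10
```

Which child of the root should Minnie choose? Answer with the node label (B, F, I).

F

C (Minnie): min(3, 12, 12) = 3
D (Minnie): min(3, 4, 5) = 3
E (Minnie): min(15, 19, 14) = 14
B (Maxine): max(3, 3, 14) = 14
G (Minnie): min(20, 15, 13) = 13
H (Minnie): min(8, 13, 0) = 0
F (Maxine): max(13, 0, 9) = 13
J (Minnie): min(7, 15, 1) = 1
K (Minnie): min(18, 13, 10) = 10
I (Maxine): max(1, 10, 20) = 20
Root (Minnie): min(14, 13, 20) = 13
Minnie picks the child with the lowest value: F (value 13).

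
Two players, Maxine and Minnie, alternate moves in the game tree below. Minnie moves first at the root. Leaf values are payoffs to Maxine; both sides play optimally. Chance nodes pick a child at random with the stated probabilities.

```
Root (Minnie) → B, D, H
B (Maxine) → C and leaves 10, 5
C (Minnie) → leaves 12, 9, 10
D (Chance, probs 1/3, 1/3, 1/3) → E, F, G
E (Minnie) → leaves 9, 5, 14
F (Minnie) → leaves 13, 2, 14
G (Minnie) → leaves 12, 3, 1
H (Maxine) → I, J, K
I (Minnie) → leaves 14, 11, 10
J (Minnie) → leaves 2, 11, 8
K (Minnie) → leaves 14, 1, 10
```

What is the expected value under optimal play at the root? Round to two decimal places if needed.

2.67

C (Minnie): min(12, 9, 10) = 9
B (Maxine): max(9, 10, 5) = 10
E (Minnie): min(9, 5, 14) = 5
F (Minnie): min(13, 2, 14) = 2
G (Minnie): min(12, 3, 1) = 1
D (Chance): 1/3·5 + 1/3·2 + 1/3·1 = 2.67
I (Minnie): min(14, 11, 10) = 10
J (Minnie): min(2, 11, 8) = 2
K (Minnie): min(14, 1, 10) = 1
H (Maxine): max(10, 2, 1) = 10
Root (Minnie): min(10, 2.67, 10) = 2.67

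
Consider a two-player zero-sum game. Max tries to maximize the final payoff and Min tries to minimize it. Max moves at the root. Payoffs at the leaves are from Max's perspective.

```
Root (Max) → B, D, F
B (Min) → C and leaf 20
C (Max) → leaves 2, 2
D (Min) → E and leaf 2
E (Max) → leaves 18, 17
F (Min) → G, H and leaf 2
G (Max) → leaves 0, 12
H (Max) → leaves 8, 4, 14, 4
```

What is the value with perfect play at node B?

2

C: max(2, 2) = 2
B: min(2, 20) = 2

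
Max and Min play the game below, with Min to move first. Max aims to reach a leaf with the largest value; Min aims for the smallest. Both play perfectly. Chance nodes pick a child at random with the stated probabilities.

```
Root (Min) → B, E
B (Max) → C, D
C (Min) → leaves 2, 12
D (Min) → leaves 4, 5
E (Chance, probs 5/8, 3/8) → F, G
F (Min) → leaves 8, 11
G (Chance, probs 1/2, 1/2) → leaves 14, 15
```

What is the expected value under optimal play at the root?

4

C (Min): min(2, 12) = 2
D (Min): min(4, 5) = 4
B (Max): max(2, 4) = 4
F (Min): min(8, 11) = 8
G (Chance): 1/2·14 + 1/2·15 = 14.5
E (Chance): 5/8·8 + 3/8·14.5 = 10.44
Root (Min): min(4, 10.44) = 4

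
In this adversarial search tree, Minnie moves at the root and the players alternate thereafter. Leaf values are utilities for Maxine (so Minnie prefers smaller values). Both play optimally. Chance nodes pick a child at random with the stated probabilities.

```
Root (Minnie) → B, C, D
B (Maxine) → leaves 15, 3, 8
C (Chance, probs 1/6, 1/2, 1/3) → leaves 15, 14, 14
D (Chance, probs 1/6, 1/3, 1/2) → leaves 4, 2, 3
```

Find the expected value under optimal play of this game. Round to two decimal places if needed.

B (Maxine): max(15, 3, 8) = 15
C (Chance): 1/6·15 + 1/2·14 + 1/3·14 = 14.17
D (Chance): 1/6·4 + 1/3·2 + 1/2·3 = 2.83
Root (Minnie): min(15, 14.17, 2.83) = 2.83

2.83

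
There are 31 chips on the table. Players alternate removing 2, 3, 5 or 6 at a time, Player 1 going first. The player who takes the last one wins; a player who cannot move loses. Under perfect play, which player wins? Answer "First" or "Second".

Positions where the player to move wins (W) vs loses (L):
i:   0  1  2  3  4  5  6  7  8  9 10 11 12 13 14 15 16 17 18 19 20 21 22 23 24 25 26 27 28 29 30 31
     L  L  W  W  W  W  W  W  L  L  W  W  W  W  W  W  L  L  W  W  W  W  W  W  L  L  W  W  W  W  W  W
Position 31 is W, so the first player wins.

First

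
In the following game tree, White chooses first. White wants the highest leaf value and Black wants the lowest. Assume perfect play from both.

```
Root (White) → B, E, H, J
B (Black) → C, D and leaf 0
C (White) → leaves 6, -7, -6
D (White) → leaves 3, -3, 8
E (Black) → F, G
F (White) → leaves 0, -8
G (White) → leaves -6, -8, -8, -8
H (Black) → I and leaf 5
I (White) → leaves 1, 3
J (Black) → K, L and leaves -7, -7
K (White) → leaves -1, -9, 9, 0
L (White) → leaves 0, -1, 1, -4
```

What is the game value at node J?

K: max(-1, -9, 9, 0) = 9
L: max(0, -1, 1, -4) = 1
J: min(9, 1, -7, -7) = -7

-7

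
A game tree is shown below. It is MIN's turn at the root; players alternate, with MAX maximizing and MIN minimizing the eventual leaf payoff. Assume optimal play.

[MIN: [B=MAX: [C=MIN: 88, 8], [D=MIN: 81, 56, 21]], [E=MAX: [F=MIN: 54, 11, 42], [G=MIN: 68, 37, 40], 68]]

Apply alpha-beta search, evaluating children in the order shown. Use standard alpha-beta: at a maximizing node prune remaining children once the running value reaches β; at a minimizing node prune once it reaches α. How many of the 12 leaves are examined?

C [α=-∞,β=+∞]: v=8
D [α=8,β=+∞]: v=21
B [α=-∞,β=+∞]: v=21
F [α=-∞,β=21]: v=11
G [α=11,β=21]: v=37
E [α=-∞,β=21]: v=37 after child 2 ≥ β → β-cutoff, skip 1
Root [α=-∞,β=+∞]: v=21
Leaves evaluated: 11 of 12.

11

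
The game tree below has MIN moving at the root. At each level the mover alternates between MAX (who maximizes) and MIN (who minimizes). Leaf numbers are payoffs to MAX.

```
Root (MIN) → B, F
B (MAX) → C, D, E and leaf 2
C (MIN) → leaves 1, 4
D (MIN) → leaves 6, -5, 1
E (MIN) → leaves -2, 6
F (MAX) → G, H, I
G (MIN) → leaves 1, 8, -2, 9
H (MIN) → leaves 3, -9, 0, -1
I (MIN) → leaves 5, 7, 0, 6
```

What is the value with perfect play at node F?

0

G: min(1, 8, -2, 9) = -2
H: min(3, -9, 0, -1) = -9
I: min(5, 7, 0, 6) = 0
F: max(-2, -9, 0) = 0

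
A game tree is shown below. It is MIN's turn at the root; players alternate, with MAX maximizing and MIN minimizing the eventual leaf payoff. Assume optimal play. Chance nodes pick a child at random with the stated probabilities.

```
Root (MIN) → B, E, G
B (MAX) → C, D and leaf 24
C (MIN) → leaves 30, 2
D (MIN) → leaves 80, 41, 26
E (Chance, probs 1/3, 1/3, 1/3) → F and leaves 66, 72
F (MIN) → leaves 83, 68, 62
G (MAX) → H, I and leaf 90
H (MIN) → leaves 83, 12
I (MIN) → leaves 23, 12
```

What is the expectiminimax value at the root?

C (MIN): min(30, 2) = 2
D (MIN): min(80, 41, 26) = 26
B (MAX): max(2, 26, 24) = 26
F (MIN): min(83, 68, 62) = 62
E (Chance): 1/3·62 + 1/3·66 + 1/3·72 = 66.67
H (MIN): min(83, 12) = 12
I (MIN): min(23, 12) = 12
G (MAX): max(12, 12, 90) = 90
Root (MIN): min(26, 66.67, 90) = 26

26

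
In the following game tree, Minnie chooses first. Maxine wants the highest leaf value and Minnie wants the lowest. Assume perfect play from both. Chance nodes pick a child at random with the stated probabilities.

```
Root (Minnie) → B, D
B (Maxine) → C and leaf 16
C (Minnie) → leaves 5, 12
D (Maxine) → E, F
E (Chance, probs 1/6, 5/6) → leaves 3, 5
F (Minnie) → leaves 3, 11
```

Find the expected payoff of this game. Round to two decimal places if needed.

C (Minnie): min(5, 12) = 5
B (Maxine): max(5, 16) = 16
E (Chance): 1/6·3 + 5/6·5 = 4.67
F (Minnie): min(3, 11) = 3
D (Maxine): max(4.67, 3) = 4.67
Root (Minnie): min(16, 4.67) = 4.67

4.67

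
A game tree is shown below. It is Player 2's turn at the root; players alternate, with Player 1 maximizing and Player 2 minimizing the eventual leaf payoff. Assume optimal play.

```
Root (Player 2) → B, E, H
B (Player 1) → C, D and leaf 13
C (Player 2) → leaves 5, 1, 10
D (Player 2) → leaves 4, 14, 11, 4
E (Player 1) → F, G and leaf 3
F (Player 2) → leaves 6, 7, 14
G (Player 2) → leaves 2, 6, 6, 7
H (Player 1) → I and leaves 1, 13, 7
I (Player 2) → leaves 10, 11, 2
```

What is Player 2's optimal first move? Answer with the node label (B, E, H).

E

C (Player 2): min(5, 1, 10) = 1
D (Player 2): min(4, 14, 11, 4) = 4
B (Player 1): max(1, 4, 13) = 13
F (Player 2): min(6, 7, 14) = 6
G (Player 2): min(2, 6, 6, 7) = 2
E (Player 1): max(6, 2, 3) = 6
I (Player 2): min(10, 11, 2) = 2
H (Player 1): max(2, 1, 13, 7) = 13
Root (Player 2): min(13, 6, 13) = 6
Player 2 picks the child with the lowest value: E (value 6).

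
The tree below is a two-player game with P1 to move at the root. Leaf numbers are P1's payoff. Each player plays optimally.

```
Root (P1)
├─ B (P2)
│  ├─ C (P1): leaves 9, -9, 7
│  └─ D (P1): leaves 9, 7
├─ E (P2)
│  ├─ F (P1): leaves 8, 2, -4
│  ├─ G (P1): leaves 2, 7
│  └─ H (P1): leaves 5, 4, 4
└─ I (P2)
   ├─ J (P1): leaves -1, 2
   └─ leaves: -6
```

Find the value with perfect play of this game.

C (P1): max(9, -9, 7) = 9
D (P1): max(9, 7) = 9
B (P2): min(9, 9) = 9
F (P1): max(8, 2, -4) = 8
G (P1): max(2, 7) = 7
H (P1): max(5, 4, 4) = 5
E (P2): min(8, 7, 5) = 5
J (P1): max(-1, 2) = 2
I (P2): min(2, -6) = -6
Root (P1): max(9, 5, -6) = 9

9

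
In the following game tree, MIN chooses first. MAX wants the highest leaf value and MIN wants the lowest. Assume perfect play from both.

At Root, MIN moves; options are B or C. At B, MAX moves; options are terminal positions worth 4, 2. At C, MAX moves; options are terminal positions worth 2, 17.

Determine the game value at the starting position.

4

B (MAX): max(4, 2) = 4
C (MAX): max(2, 17) = 17
Root (MIN): min(4, 17) = 4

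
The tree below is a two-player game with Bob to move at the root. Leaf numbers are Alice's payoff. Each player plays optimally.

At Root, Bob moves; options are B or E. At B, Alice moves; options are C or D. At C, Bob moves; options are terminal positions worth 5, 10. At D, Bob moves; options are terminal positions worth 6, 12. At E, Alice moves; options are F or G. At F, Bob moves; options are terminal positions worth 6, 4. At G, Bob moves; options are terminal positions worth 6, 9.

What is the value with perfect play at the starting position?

6

C (Bob): min(5, 10) = 5
D (Bob): min(6, 12) = 6
B (Alice): max(5, 6) = 6
F (Bob): min(6, 4) = 4
G (Bob): min(6, 9) = 6
E (Alice): max(4, 6) = 6
Root (Bob): min(6, 6) = 6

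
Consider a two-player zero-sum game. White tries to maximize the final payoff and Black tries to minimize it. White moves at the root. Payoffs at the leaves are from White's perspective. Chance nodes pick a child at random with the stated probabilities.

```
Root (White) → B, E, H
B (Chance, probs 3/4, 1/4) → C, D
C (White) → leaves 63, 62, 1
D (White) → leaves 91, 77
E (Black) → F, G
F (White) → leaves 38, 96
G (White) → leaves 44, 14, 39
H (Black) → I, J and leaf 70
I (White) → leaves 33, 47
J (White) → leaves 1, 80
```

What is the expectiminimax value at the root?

C (White): max(63, 62, 1) = 63
D (White): max(91, 77) = 91
B (Chance): 3/4·63 + 1/4·91 = 70
F (White): max(38, 96) = 96
G (White): max(44, 14, 39) = 44
E (Black): min(96, 44) = 44
I (White): max(33, 47) = 47
J (White): max(1, 80) = 80
H (Black): min(47, 80, 70) = 47
Root (White): max(70, 44, 47) = 70

70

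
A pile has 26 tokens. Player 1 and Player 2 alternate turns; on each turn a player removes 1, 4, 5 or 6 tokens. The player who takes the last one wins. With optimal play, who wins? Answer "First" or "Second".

First

Mark each pile size as W (mover wins) or L (mover loses):
i:   0  1  2  3  4  5  6  7  8  9 10 11 12 13 14 15 16 17 18 19 20 21 22 23 24 25 26
     L  W  L  W  W  W  W  W  W  L  W  L  W  W  W  W  W  W  L  W  L  W  W  W  W  W  W
Position 26 is W, so the first player wins.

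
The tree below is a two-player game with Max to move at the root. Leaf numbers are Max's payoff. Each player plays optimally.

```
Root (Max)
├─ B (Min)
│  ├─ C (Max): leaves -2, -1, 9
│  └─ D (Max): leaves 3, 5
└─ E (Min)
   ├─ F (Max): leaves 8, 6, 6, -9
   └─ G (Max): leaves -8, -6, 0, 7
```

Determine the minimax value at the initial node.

7

C (Max): max(-2, -1, 9) = 9
D (Max): max(3, 5) = 5
B (Min): min(9, 5) = 5
F (Max): max(8, 6, 6, -9) = 8
G (Max): max(-8, -6, 0, 7) = 7
E (Min): min(8, 7) = 7
Root (Max): max(5, 7) = 7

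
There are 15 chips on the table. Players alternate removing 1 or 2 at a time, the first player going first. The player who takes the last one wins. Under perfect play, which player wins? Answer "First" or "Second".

Second

Positions where the player to move wins (W) vs loses (L):
i:   0  1  2  3  4  5  6  7  8  9 10 11 12 13 14 15
     L  W  W  L  W  W  L  W  W  L  W  W  L  W  W  L
Position 15 is L, so the second player wins.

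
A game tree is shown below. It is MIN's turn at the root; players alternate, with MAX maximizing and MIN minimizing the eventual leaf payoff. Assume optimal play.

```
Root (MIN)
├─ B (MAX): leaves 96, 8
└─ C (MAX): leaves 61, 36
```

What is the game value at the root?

B (MAX): max(96, 8) = 96
C (MAX): max(61, 36) = 61
Root (MIN): min(96, 61) = 61

61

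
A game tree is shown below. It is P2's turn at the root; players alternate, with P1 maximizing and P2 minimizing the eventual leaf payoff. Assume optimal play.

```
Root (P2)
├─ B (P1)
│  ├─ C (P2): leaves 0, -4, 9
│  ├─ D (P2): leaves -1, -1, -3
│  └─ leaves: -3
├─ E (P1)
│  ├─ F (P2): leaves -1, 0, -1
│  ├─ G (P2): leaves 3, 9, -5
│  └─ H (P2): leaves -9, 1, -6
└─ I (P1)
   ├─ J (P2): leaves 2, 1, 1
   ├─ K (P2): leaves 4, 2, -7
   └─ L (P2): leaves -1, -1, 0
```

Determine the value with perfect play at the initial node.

C (P2): min(0, -4, 9) = -4
D (P2): min(-1, -1, -3) = -3
B (P1): max(-4, -3, -3) = -3
F (P2): min(-1, 0, -1) = -1
G (P2): min(3, 9, -5) = -5
H (P2): min(-9, 1, -6) = -9
E (P1): max(-1, -5, -9) = -1
J (P2): min(2, 1, 1) = 1
K (P2): min(4, 2, -7) = -7
L (P2): min(-1, -1, 0) = -1
I (P1): max(1, -7, -1) = 1
Root (P2): min(-3, -1, 1) = -3

-3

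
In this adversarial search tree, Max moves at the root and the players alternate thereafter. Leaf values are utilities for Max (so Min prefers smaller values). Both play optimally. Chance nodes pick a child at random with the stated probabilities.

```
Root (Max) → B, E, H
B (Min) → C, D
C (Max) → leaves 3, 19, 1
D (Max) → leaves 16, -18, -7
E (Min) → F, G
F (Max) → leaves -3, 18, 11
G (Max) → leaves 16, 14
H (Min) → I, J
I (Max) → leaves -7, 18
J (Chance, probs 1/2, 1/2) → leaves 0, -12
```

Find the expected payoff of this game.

16

C (Max): max(3, 19, 1) = 19
D (Max): max(16, -18, -7) = 16
B (Min): min(19, 16) = 16
F (Max): max(-3, 18, 11) = 18
G (Max): max(16, 14) = 16
E (Min): min(18, 16) = 16
I (Max): max(-7, 18) = 18
J (Chance): 1/2·0 + 1/2·-12 = -6
H (Min): min(18, -6) = -6
Root (Max): max(16, 16, -6) = 16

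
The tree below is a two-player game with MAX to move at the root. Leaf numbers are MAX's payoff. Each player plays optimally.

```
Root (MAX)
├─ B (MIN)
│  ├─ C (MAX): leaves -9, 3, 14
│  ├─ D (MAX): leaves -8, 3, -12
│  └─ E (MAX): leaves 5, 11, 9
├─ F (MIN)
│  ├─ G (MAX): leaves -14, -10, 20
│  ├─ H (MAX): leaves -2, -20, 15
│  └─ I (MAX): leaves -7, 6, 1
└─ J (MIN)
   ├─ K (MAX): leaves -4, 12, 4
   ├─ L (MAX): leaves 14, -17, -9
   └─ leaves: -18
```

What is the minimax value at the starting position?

6

C (MAX): max(-9, 3, 14) = 14
D (MAX): max(-8, 3, -12) = 3
E (MAX): max(5, 11, 9) = 11
B (MIN): min(14, 3, 11) = 3
G (MAX): max(-14, -10, 20) = 20
H (MAX): max(-2, -20, 15) = 15
I (MAX): max(-7, 6, 1) = 6
F (MIN): min(20, 15, 6) = 6
K (MAX): max(-4, 12, 4) = 12
L (MAX): max(14, -17, -9) = 14
J (MIN): min(12, 14, -18) = -18
Root (MAX): max(3, 6, -18) = 6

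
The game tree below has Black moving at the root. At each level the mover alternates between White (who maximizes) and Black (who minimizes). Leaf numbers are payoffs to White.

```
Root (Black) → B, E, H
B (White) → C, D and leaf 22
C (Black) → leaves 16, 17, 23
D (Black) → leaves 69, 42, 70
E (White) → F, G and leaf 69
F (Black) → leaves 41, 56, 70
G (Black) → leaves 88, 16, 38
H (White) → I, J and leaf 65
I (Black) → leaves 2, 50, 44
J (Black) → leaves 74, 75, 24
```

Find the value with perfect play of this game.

42

C (Black): min(16, 17, 23) = 16
D (Black): min(69, 42, 70) = 42
B (White): max(16, 42, 22) = 42
F (Black): min(41, 56, 70) = 41
G (Black): min(88, 16, 38) = 16
E (White): max(41, 16, 69) = 69
I (Black): min(2, 50, 44) = 2
J (Black): min(74, 75, 24) = 24
H (White): max(2, 24, 65) = 65
Root (Black): min(42, 69, 65) = 42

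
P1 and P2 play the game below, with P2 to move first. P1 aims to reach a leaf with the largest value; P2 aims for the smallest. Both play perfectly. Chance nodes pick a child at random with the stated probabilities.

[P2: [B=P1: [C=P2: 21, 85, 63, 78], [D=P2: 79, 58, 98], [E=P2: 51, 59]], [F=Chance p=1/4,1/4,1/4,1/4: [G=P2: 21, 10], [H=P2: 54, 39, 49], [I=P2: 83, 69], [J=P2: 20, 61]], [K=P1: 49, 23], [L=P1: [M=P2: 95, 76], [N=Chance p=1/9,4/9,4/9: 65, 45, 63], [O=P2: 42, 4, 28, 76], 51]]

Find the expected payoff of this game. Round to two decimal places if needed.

34.5

C (P2): min(21, 85, 63, 78) = 21
D (P2): min(79, 58, 98) = 58
E (P2): min(51, 59) = 51
B (P1): max(21, 58, 51) = 58
G (P2): min(21, 10) = 10
H (P2): min(54, 39, 49) = 39
I (P2): min(83, 69) = 69
J (P2): min(20, 61) = 20
F (Chance): 1/4·10 + 1/4·39 + 1/4·69 + 1/4·20 = 34.5
K (P1): max(49, 23) = 49
M (P2): min(95, 76) = 76
N (Chance): 1/9·65 + 4/9·45 + 4/9·63 = 55.22
O (P2): min(42, 4, 28, 76) = 4
L (P1): max(76, 55.22, 4, 51) = 76
Root (P2): min(58, 34.5, 49, 76) = 34.5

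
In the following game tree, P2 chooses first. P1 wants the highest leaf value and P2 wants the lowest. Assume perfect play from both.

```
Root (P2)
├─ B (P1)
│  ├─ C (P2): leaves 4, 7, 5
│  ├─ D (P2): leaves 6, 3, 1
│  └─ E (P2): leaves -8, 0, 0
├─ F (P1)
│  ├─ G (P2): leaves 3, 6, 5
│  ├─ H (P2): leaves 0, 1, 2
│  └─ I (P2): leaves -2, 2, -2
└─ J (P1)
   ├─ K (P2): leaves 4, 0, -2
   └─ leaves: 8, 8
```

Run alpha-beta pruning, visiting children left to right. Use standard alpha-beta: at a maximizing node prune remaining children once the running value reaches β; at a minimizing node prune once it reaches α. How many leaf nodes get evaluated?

C [α=-∞,β=+∞]: v=4
D [α=4,β=+∞]: v=3 after child 2 ≤ α → α-cutoff, skip 1
E [α=4,β=+∞]: v=-8 after child 1 ≤ α → α-cutoff, skip 2
B [α=-∞,β=+∞]: v=4
G [α=-∞,β=4]: v=3
H [α=3,β=4]: v=0 after child 1 ≤ α → α-cutoff, skip 2
I [α=3,β=4]: v=-2 after child 1 ≤ α → α-cutoff, skip 2
F [α=-∞,β=4]: v=3
K [α=-∞,β=3]: v=-2
J [α=-∞,β=3]: v=8 after child 2 ≥ β → β-cutoff, skip 1
Root [α=-∞,β=+∞]: v=3
Leaves evaluated: 15 of 23.

15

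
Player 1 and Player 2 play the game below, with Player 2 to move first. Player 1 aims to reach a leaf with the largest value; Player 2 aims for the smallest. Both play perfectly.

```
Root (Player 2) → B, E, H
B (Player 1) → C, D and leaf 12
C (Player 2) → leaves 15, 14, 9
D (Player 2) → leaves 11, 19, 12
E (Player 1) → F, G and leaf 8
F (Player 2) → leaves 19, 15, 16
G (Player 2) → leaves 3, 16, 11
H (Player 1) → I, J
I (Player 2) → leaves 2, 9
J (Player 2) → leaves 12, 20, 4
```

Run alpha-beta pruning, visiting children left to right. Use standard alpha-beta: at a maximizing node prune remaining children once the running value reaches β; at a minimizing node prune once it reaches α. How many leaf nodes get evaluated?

15

C [α=-∞,β=+∞]: v=9
D [α=9,β=+∞]: v=11
B [α=-∞,β=+∞]: v=12
F [α=-∞,β=12]: v=15
E [α=-∞,β=12]: v=15 after child 1 ≥ β → β-cutoff, skip 2
I [α=-∞,β=12]: v=2
J [α=2,β=12]: v=4
H [α=-∞,β=12]: v=4
Root [α=-∞,β=+∞]: v=4
Leaves evaluated: 15 of 19.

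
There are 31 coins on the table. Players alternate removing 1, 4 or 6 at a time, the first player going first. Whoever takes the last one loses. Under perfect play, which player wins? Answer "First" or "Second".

Second

Mark each pile size as W (mover wins) or L (mover loses):
i:   0  1  2  3  4  5  6  7  8  9 10 11 12 13 14 15 16 17 18 19 20 21 22 23 24 25 26 27 28 29 30 31
     W  L  W  L  W  W  L  W  L  W  W  L  W  L  W  W  L  W  L  W  W  L  W  L  W  W  L  W  L  W  W  L
Position 31 is L, so the second player wins.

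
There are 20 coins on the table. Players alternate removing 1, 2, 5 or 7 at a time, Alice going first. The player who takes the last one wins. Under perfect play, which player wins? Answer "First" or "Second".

First

Mark each pile size as W (mover wins) or L (mover loses):
i:   0  1  2  3  4  5  6  7  8  9 10 11 12 13 14 15 16 17 18 19 20
     L  W  W  L  W  W  L  W  W  L  W  W  L  W  W  L  W  W  L  W  W
Position 20 is W, so the first player wins.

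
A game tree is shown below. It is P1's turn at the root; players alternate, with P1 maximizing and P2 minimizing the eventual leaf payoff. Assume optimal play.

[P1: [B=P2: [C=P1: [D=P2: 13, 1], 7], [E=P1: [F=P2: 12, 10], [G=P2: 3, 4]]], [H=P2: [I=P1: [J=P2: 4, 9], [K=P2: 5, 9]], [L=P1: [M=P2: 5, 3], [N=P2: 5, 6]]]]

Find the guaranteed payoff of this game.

7

D (P2): min(13, 1) = 1
C (P1): max(1, 7) = 7
F (P2): min(12, 10) = 10
G (P2): min(3, 4) = 3
E (P1): max(10, 3) = 10
B (P2): min(7, 10) = 7
J (P2): min(4, 9) = 4
K (P2): min(5, 9) = 5
I (P1): max(4, 5) = 5
M (P2): min(5, 3) = 3
N (P2): min(5, 6) = 5
L (P1): max(3, 5) = 5
H (P2): min(5, 5) = 5
Root (P1): max(7, 5) = 7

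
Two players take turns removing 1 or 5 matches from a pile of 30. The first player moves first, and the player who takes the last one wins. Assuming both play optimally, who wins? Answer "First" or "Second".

Second

Positions where the player to move wins (W) vs loses (L):
i:   0  1  2  3  4  5  6  7  8  9 10 11 12 13 14 15 16 17 18 19 20 21 22 23 24 25 26 27 28 29 30
     L  W  L  W  L  W  L  W  L  W  L  W  L  W  L  W  L  W  L  W  L  W  L  W  L  W  L  W  L  W  L
Position 30 is L, so the second player wins.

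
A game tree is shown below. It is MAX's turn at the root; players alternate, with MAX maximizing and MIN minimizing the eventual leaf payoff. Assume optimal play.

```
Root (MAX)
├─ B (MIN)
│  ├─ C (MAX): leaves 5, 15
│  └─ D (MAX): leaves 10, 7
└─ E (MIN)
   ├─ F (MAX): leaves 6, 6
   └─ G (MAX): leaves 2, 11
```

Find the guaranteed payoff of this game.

C (MAX): max(5, 15) = 15
D (MAX): max(10, 7) = 10
B (MIN): min(15, 10) = 10
F (MAX): max(6, 6) = 6
G (MAX): max(2, 11) = 11
E (MIN): min(6, 11) = 6
Root (MAX): max(10, 6) = 10

10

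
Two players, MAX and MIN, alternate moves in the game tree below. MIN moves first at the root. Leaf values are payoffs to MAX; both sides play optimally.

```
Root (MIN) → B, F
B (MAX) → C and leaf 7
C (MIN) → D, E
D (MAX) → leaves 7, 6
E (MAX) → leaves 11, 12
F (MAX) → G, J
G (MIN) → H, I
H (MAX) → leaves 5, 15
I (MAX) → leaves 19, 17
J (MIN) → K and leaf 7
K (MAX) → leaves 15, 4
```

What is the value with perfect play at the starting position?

D (MAX): max(7, 6) = 7
E (MAX): max(11, 12) = 12
C (MIN): min(7, 12) = 7
B (MAX): max(7, 7) = 7
H (MAX): max(5, 15) = 15
I (MAX): max(19, 17) = 19
G (MIN): min(15, 19) = 15
K (MAX): max(15, 4) = 15
J (MIN): min(15, 7) = 7
F (MAX): max(15, 7) = 15
Root (MIN): min(7, 15) = 7

7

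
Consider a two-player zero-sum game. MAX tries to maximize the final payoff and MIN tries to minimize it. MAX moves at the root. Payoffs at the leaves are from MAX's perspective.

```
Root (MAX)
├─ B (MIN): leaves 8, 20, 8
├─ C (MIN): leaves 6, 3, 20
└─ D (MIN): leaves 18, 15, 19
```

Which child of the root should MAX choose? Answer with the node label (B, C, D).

B (MIN): min(8, 20, 8) = 8
C (MIN): min(6, 3, 20) = 3
D (MIN): min(18, 15, 19) = 15
Root (MAX): max(8, 3, 15) = 15
MAX picks the child with the highest value: D (value 15).

D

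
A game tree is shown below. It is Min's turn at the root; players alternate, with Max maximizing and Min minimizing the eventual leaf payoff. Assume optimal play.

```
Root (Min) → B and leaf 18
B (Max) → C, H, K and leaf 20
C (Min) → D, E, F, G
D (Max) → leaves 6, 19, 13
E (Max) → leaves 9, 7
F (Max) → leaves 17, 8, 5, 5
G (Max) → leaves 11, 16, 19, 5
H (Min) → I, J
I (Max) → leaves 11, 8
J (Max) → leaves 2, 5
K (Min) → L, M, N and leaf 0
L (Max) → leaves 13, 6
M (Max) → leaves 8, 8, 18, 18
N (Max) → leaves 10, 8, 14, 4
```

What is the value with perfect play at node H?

I: max(11, 8) = 11
J: max(2, 5) = 5
H: min(11, 5) = 5

5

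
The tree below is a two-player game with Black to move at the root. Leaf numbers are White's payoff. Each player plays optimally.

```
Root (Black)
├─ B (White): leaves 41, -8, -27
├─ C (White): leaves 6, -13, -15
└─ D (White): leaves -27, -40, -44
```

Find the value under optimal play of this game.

-27

B (White): max(41, -8, -27) = 41
C (White): max(6, -13, -15) = 6
D (White): max(-27, -40, -44) = -27
Root (Black): min(41, 6, -27) = -27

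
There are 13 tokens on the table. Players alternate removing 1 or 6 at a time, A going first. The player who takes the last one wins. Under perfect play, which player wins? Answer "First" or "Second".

W/L table (W = player to move can force a win):
i:   0  1  2  3  4  5  6  7  8  9 10 11 12 13
     L  W  L  W  L  W  W  L  W  L  W  L  W  W
Position 13 is W, so the first player wins.

First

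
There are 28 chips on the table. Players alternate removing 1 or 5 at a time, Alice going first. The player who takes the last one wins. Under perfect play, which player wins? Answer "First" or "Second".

Positions where the player to move wins (W) vs loses (L):
i:   0  1  2  3  4  5  6  7  8  9 10 11 12 13 14 15 16 17 18 19 20 21 22 23 24 25 26 27 28
     L  W  L  W  L  W  L  W  L  W  L  W  L  W  L  W  L  W  L  W  L  W  L  W  L  W  L  W  L
Position 28 is L, so the second player wins.

Second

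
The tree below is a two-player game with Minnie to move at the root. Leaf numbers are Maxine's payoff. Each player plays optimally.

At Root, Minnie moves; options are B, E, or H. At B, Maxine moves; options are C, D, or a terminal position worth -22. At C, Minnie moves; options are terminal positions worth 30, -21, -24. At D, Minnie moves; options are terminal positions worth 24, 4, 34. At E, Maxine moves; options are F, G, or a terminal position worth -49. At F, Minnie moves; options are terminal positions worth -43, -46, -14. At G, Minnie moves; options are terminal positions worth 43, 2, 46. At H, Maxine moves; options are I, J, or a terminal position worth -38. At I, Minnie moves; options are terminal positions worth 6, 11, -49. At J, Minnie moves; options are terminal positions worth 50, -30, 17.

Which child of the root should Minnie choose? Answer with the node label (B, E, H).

H

C (Minnie): min(30, -21, -24) = -24
D (Minnie): min(24, 4, 34) = 4
B (Maxine): max(-24, 4, -22) = 4
F (Minnie): min(-43, -46, -14) = -46
G (Minnie): min(43, 2, 46) = 2
E (Maxine): max(-46, 2, -49) = 2
I (Minnie): min(6, 11, -49) = -49
J (Minnie): min(50, -30, 17) = -30
H (Maxine): max(-49, -30, -38) = -30
Root (Minnie): min(4, 2, -30) = -30
Minnie picks the child with the lowest value: H (value -30).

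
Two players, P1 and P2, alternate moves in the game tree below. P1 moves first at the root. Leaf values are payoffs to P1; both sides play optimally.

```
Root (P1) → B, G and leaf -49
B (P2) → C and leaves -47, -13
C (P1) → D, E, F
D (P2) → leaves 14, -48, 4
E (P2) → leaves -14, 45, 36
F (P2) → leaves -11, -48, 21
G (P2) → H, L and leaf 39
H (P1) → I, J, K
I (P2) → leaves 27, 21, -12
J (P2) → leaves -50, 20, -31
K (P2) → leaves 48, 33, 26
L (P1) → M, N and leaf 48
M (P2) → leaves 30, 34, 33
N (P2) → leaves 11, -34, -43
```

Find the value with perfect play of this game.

D (P2): min(14, -48, 4) = -48
E (P2): min(-14, 45, 36) = -14
F (P2): min(-11, -48, 21) = -48
C (P1): max(-48, -14, -48) = -14
B (P2): min(-14, -47, -13) = -47
I (P2): min(27, 21, -12) = -12
J (P2): min(-50, 20, -31) = -50
K (P2): min(48, 33, 26) = 26
H (P1): max(-12, -50, 26) = 26
M (P2): min(30, 34, 33) = 30
N (P2): min(11, -34, -43) = -43
L (P1): max(30, -43, 48) = 48
G (P2): min(26, 48, 39) = 26
Root (P1): max(-47, 26, -49) = 26

26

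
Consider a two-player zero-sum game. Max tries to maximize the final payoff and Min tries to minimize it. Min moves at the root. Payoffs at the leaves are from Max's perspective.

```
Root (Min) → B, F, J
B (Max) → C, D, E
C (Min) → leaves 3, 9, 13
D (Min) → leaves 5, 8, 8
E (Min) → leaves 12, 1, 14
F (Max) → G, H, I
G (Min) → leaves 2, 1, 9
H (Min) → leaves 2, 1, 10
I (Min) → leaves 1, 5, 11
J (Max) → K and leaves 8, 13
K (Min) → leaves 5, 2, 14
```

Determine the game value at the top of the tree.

C (Min): min(3, 9, 13) = 3
D (Min): min(5, 8, 8) = 5
E (Min): min(12, 1, 14) = 1
B (Max): max(3, 5, 1) = 5
G (Min): min(2, 1, 9) = 1
H (Min): min(2, 1, 10) = 1
I (Min): min(1, 5, 11) = 1
F (Max): max(1, 1, 1) = 1
K (Min): min(5, 2, 14) = 2
J (Max): max(2, 8, 13) = 13
Root (Min): min(5, 1, 13) = 1

1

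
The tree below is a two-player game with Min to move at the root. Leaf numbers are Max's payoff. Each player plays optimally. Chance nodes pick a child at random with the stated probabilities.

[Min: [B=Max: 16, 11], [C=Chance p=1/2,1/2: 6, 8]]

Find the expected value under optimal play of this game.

7

B (Max): max(16, 11) = 16
C (Chance): 1/2·6 + 1/2·8 = 7
Root (Min): min(16, 7) = 7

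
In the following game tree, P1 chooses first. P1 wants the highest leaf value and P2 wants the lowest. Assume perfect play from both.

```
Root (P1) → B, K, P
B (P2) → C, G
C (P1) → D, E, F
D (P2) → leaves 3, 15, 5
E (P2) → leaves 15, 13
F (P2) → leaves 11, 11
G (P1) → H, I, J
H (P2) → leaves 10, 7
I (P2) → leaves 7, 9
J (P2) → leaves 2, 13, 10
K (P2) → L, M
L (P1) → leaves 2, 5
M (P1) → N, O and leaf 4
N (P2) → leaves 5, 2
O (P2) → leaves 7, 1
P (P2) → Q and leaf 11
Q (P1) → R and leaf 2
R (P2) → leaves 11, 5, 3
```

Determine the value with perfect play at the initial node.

D (P2): min(3, 15, 5) = 3
E (P2): min(15, 13) = 13
F (P2): min(11, 11) = 11
C (P1): max(3, 13, 11) = 13
H (P2): min(10, 7) = 7
I (P2): min(7, 9) = 7
J (P2): min(2, 13, 10) = 2
G (P1): max(7, 7, 2) = 7
B (P2): min(13, 7) = 7
L (P1): max(2, 5) = 5
N (P2): min(5, 2) = 2
O (P2): min(7, 1) = 1
M (P1): max(2, 1, 4) = 4
K (P2): min(5, 4) = 4
R (P2): min(11, 5, 3) = 3
Q (P1): max(3, 2) = 3
P (P2): min(3, 11) = 3
Root (P1): max(7, 4, 3) = 7

7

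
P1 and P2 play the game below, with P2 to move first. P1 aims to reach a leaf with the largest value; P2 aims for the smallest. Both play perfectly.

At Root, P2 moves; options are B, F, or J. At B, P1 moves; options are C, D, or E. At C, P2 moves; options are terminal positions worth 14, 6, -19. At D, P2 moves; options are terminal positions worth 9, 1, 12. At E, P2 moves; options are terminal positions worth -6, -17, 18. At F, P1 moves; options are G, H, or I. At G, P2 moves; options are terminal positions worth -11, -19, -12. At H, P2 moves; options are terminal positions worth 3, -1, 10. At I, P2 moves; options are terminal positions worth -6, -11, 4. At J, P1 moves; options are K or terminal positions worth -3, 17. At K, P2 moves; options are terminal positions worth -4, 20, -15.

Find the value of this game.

C (P2): min(14, 6, -19) = -19
D (P2): min(9, 1, 12) = 1
E (P2): min(-6, -17, 18) = -17
B (P1): max(-19, 1, -17) = 1
G (P2): min(-11, -19, -12) = -19
H (P2): min(3, -1, 10) = -1
I (P2): min(-6, -11, 4) = -11
F (P1): max(-19, -1, -11) = -1
K (P2): min(-4, 20, -15) = -15
J (P1): max(-15, -3, 17) = 17
Root (P2): min(1, -1, 17) = -1

-1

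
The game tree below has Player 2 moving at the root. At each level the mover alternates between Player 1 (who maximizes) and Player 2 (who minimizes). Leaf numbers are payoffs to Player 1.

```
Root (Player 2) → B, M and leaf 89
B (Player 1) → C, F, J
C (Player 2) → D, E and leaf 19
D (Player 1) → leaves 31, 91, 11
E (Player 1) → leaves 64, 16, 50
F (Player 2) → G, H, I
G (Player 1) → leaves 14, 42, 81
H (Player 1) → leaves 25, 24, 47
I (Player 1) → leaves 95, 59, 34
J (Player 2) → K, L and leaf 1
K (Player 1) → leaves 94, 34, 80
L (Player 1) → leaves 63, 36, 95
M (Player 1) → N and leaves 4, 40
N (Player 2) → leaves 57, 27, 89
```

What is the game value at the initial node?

D (Player 1): max(31, 91, 11) = 91
E (Player 1): max(64, 16, 50) = 64
C (Player 2): min(91, 64, 19) = 19
G (Player 1): max(14, 42, 81) = 81
H (Player 1): max(25, 24, 47) = 47
I (Player 1): max(95, 59, 34) = 95
F (Player 2): min(81, 47, 95) = 47
K (Player 1): max(94, 34, 80) = 94
L (Player 1): max(63, 36, 95) = 95
J (Player 2): min(94, 95, 1) = 1
B (Player 1): max(19, 47, 1) = 47
N (Player 2): min(57, 27, 89) = 27
M (Player 1): max(27, 4, 40) = 40
Root (Player 2): min(47, 40, 89) = 40

40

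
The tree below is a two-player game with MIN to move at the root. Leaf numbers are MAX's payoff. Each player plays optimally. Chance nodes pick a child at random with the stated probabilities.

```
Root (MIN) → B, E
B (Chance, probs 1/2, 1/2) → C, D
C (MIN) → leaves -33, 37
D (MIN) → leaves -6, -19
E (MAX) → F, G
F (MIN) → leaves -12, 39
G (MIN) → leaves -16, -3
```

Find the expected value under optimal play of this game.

C (MIN): min(-33, 37) = -33
D (MIN): min(-6, -19) = -19
B (Chance): 1/2·-33 + 1/2·-19 = -26
F (MIN): min(-12, 39) = -12
G (MIN): min(-16, -3) = -16
E (MAX): max(-12, -16) = -12
Root (MIN): min(-26, -12) = -26

-26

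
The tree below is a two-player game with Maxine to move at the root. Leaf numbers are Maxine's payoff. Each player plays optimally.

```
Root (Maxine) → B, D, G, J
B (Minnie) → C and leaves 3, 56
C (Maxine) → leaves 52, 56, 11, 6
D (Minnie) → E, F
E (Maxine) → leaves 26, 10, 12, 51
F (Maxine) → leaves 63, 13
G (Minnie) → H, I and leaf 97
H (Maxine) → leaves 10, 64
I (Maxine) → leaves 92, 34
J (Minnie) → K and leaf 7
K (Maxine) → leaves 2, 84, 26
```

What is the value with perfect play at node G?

64

H: max(10, 64) = 64
I: max(92, 34) = 92
G: min(64, 92, 97) = 64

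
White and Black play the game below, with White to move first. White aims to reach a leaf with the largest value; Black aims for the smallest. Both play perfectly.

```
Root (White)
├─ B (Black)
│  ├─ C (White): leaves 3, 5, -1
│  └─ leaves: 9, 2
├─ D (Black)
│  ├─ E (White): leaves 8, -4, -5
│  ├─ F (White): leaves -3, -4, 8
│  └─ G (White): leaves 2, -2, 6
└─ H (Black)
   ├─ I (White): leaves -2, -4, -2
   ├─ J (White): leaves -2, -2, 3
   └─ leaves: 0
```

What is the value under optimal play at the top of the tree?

6

C (White): max(3, 5, -1) = 5
B (Black): min(5, 9, 2) = 2
E (White): max(8, -4, -5) = 8
F (White): max(-3, -4, 8) = 8
G (White): max(2, -2, 6) = 6
D (Black): min(8, 8, 6) = 6
I (White): max(-2, -4, -2) = -2
J (White): max(-2, -2, 3) = 3
H (Black): min(-2, 3, 0) = -2
Root (White): max(2, 6, -2) = 6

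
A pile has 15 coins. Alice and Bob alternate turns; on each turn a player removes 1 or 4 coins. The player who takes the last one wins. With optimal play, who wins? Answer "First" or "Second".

i:   0  1  2  3  4  5  6  7  8  9 10 11 12 13 14 15
     L  W  L  W  W  L  W  L  W  W  L  W  L  W  W  L
Position 15 is L, so the second player wins.

Second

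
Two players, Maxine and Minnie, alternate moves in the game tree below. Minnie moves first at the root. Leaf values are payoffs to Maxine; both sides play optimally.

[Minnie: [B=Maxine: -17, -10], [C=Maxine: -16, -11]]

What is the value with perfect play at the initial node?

-11

B (Maxine): max(-17, -10) = -10
C (Maxine): max(-16, -11) = -11
Root (Minnie): min(-10, -11) = -11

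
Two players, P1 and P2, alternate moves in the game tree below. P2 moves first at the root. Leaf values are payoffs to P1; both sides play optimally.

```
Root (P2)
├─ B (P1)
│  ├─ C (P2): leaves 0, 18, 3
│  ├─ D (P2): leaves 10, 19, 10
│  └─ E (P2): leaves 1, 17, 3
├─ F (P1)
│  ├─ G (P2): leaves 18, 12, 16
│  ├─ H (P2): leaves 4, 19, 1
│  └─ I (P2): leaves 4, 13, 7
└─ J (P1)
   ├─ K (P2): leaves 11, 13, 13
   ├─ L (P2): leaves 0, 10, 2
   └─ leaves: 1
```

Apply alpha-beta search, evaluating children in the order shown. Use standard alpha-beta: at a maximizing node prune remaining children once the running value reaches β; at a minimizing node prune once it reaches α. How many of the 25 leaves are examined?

C [α=-∞,β=+∞]: v=0
D [α=0,β=+∞]: v=10
E [α=10,β=+∞]: v=1 after child 1 ≤ α → α-cutoff, skip 2
B [α=-∞,β=+∞]: v=10
G [α=-∞,β=10]: v=12
F [α=-∞,β=10]: v=12 after child 1 ≥ β → β-cutoff, skip 2
K [α=-∞,β=10]: v=11
J [α=-∞,β=10]: v=11 after child 1 ≥ β → β-cutoff, skip 2
Root [α=-∞,β=+∞]: v=10
Leaves evaluated: 13 of 25.

13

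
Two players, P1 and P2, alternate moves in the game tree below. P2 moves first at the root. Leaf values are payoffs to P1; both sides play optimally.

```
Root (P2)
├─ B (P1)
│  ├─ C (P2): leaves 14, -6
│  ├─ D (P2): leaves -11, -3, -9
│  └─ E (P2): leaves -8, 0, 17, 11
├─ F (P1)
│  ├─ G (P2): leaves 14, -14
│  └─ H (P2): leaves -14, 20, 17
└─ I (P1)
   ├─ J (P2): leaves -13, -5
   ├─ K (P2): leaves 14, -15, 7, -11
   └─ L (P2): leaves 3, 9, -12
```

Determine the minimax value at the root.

C (P2): min(14, -6) = -6
D (P2): min(-11, -3, -9) = -11
E (P2): min(-8, 0, 17, 11) = -8
B (P1): max(-6, -11, -8) = -6
G (P2): min(14, -14) = -14
H (P2): min(-14, 20, 17) = -14
F (P1): max(-14, -14) = -14
J (P2): min(-13, -5) = -13
K (P2): min(14, -15, 7, -11) = -15
L (P2): min(3, 9, -12) = -12
I (P1): max(-13, -15, -12) = -12
Root (P2): min(-6, -14, -12) = -14

-14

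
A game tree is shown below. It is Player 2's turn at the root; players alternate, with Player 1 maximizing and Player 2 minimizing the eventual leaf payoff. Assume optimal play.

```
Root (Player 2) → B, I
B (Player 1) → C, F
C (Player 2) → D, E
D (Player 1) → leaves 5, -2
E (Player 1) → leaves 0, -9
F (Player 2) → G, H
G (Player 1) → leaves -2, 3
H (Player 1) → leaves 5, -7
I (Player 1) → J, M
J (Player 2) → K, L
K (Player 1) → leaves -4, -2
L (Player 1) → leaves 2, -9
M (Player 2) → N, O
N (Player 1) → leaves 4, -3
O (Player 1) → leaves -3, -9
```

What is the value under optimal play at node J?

K: max(-4, -2) = -2
L: max(2, -9) = 2
J: min(-2, 2) = -2

-2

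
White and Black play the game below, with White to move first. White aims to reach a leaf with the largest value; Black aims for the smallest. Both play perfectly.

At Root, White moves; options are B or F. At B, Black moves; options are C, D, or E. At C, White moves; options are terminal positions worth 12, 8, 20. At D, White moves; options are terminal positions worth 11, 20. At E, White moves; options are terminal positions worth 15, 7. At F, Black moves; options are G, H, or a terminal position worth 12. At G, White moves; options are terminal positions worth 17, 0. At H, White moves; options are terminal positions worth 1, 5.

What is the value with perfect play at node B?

C: max(12, 8, 20) = 20
D: max(11, 20) = 20
E: max(15, 7) = 15
B: min(20, 20, 15) = 15

15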